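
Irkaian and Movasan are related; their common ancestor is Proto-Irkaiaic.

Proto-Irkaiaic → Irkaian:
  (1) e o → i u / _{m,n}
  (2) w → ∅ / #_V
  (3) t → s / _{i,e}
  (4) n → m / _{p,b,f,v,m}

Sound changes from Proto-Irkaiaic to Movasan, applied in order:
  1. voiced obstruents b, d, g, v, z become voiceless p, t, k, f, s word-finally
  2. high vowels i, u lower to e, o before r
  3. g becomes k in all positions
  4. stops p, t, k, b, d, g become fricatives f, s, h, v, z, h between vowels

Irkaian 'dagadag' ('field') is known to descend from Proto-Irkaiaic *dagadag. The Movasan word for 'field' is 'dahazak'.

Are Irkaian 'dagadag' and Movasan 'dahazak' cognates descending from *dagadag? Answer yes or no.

Derive the expected Movasan reflex of *dagadag:
Movasan: start from *dagadag.
  rule 1 (final devoicing): dagadag → dagadak
  rule 2: no change — dagadak
  rule 3 (unconditioned shift): dagadak → dakadak
  rule 4 (intervocalic lenition): dakadak → dahazak
  ⇒ Movasan dahazak
Movasan 'dahazak' matches the regular reflex exactly, so the pair is cognate.

yes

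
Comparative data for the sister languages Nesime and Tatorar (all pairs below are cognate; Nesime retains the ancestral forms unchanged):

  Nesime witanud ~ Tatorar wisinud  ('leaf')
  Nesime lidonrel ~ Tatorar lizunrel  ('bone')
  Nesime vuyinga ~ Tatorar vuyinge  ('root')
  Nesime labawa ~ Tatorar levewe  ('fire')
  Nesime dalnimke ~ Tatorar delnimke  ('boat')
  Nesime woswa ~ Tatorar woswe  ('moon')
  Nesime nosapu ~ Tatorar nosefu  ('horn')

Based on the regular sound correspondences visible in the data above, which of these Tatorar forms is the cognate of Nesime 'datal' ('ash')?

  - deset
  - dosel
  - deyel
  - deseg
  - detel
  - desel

desel

labawa ~ levewe, dalnimke ~ delnimke — Nesime a corresponds to Tatorar e after a consonant, before a consonant other than r, m, n, p, b, f, v.
witanud ~ wisinud — Nesime t corresponds to Tatorar s between vowels (before a back vowel).
Applying these to Nesime 'datal':
  datal → detal   (a→e after a consonant, before a consonant other than r, m, n, p, b, f, v)
  detal → desal   (t→s between vowels (before a back vowel))
  desal → desel   (a→e after a consonant, before a consonant other than r, m, n, p, b, f, v)
So the Tatorar cognate is 'desel'.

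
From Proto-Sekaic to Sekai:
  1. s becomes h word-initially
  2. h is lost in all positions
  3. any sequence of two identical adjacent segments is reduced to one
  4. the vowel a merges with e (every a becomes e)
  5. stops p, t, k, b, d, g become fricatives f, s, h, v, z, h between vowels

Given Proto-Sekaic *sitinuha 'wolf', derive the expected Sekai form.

Sekai: start from *sitinuha.
  rule 1 (debuccalisation): sitinuha → hitinuha
  rule 2 (h-loss): hitinuha → itinua
  rule 3: no change — itinua
  rule 4 (vowel merger): itinua → itinue
  rule 5 (intervocalic lenition): itinue → isinue
  ⇒ Sekai isinue

isinue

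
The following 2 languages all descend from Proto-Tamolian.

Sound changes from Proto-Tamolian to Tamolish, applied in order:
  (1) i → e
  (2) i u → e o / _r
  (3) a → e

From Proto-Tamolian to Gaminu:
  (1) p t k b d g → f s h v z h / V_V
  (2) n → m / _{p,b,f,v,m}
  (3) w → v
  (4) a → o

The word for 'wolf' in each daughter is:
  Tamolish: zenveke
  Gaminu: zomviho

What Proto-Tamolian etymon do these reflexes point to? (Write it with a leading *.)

*zanvika

Position 6: Tamolish has k, Gaminu has h. Tamolish preserves k here (none of its changes turn any other segment into k), so the proto-segment is *k.
Position 3: Tamolish has n, Gaminu has m. Tamolish preserves n here (none of its changes turn any other segment into n), so the proto-segment is *n.
Verify the candidate proto-form against each daughter:
Tamolish: *zanvika > zanveka > zenveke  (by vowel merger, vowel merger)
Gaminu: start from *zanvika.
  rule 1 (intervocalic lenition): zanvika → zanviha
  rule 2 (nasal place assimilation): zanviha → zamviha
  rule 3: no change — zamviha
  rule 4 (vowel merger): zamviha → zomviho
  ⇒ Gaminu zomviho
*zanvika is the unique common source.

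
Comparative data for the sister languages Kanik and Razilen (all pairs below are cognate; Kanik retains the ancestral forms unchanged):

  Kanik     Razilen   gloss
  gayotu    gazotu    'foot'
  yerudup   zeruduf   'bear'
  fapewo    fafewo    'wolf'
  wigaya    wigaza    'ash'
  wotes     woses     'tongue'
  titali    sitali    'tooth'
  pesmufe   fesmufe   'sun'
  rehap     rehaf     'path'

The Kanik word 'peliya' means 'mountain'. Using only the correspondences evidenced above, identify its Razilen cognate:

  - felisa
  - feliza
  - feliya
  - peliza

pesmufe ~ fesmufe — Kanik p corresponds to Razilen f word-initially before a front vowel.
wigaya ~ wigaza — Kanik y corresponds to Razilen z between vowels (before a back vowel).
Applying these to Kanik 'peliya':
  peliya → feliya   (p→f word-initially before a front vowel)
  feliya → feliza   (y→z between vowels (before a back vowel))
So the Razilen cognate is 'feliza'.

feliza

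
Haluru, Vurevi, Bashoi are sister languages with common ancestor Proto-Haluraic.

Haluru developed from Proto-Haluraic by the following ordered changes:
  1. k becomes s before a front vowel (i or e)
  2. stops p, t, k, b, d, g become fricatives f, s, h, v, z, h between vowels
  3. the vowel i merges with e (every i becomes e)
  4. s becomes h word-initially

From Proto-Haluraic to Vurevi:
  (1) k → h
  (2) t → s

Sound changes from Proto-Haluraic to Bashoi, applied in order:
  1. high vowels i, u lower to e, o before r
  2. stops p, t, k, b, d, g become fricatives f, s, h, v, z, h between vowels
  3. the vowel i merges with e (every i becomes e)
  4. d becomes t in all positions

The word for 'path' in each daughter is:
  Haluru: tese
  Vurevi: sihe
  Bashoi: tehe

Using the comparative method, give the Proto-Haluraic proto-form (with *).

*tike

Position 2: Haluru has e, Vurevi has i, Bashoi has e. Vurevi preserves i here (none of its changes turn any other segment into i), so the proto-segment is *i.
Position 1: Haluru has t, Vurevi has s, Bashoi has t. Haluru preserves t here (none of its changes turn any other segment into t), so the proto-segment is *t.
Position 3: Haluru has s, Vurevi has h, Bashoi has h. Taking the neighbouring segments as reconstructed: Haluru s could go back to *t or *k or *s; Vurevi h could go back to *k or *h; Bashoi h could go back to *k or *g or *h — the one source consistent with every daughter is *k.
The remaining positions agree across the daughters. Check the candidate against every language:
Haluru: start from *tike.
  rule 1 (palatalisation): tike → tise
  rule 2: no change — tise
  rule 3 (vowel merger): tise → tese
  rule 4: no change — tese
  ⇒ Haluru tese
Vurevi: *tike > tihe > sihe  (by unconditioned shift, unconditioned shift)
Bashoi: *tike > tihe > tehe  (by intervocalic lenition, vowel merger)
Only *tike yields all of Haluru tese, Vurevi sihe, Bashoi tehe.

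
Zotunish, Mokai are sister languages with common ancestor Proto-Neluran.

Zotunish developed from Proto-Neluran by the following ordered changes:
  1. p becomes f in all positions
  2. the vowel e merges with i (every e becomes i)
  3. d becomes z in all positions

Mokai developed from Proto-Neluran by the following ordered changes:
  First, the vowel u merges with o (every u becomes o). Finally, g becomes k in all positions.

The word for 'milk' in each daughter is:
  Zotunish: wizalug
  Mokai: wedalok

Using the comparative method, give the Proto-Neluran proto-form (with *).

Position 6: Zotunish has u, Mokai has o. Zotunish preserves u here (none of its changes turn any other segment into u), so the proto-segment is *u.
Position 7: Zotunish has g, Mokai has k. Zotunish preserves g here (none of its changes turn any other segment into g), so the proto-segment is *g.
Position 2: Zotunish has i, Mokai has e. Mokai preserves e here (none of its changes turn any other segment into e), so the proto-segment is *e.
Verify the candidate proto-form against each daughter:
Zotunish: *wedalug
  wedalug (rule 1 does not apply)
  wedalug → widalug   [vowel merger]
  widalug → wizalug   [unconditioned shift]
  giving Zotunish wizalug.
Mokai: *wedalug > wedalog > wedalok  (by vowel merger, unconditioned shift)
Only *wedalug yields all of Zotunish wizalug, Mokai wedalok.

*wedalug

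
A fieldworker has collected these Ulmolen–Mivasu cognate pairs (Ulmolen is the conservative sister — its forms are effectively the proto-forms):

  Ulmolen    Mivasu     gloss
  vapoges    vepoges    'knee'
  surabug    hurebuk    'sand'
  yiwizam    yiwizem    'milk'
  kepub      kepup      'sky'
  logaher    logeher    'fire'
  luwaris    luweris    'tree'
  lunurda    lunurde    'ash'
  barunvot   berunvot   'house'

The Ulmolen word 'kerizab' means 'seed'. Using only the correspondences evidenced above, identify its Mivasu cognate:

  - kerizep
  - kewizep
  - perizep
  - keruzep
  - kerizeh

surabug ~ hurebuk — Ulmolen a corresponds to Mivasu e after a consonant, before a labial obstruent.
kepub ~ kepup — Ulmolen b corresponds to Mivasu p word-finally.
Applying these to Ulmolen 'kerizab':
  kerizab → kerizeb   (a→e after a consonant, before a labial obstruent)
  kerizeb → kerizep   (b→p word-finally)
So the Mivasu cognate is 'kerizep'.

kerizep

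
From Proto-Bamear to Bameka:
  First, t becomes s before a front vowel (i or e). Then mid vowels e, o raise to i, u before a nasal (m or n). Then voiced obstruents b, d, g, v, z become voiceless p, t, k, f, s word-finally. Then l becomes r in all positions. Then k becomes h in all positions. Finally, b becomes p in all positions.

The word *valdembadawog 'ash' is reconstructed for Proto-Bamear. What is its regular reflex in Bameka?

Bameka: start from *valdembadawog.
  rule 1: no change — valdembadawog
  rule 2 (pre-nasal raising): valdembadawog → valdimbadawog
  rule 3 (final devoicing): valdimbadawog → valdimbadawok
  rule 4 (unconditioned shift): valdimbadawok → vardimbadawok
  rule 5 (unconditioned shift): vardimbadawok → vardimbadawoh
  rule 6 (unconditioned shift): vardimbadawoh → vardimpadawoh
  ⇒ Bameka vardimpadawoh

vardimpadawoh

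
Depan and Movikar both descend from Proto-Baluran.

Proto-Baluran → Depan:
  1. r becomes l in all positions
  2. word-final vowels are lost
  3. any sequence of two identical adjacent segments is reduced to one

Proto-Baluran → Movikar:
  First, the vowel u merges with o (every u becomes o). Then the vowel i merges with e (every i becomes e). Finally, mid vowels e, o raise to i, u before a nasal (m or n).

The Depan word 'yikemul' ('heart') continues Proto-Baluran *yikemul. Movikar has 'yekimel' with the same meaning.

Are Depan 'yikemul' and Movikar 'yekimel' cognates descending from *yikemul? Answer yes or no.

no

Derive the expected Movikar reflex of *yikemul:
Movikar: start from *yikemul.
  rule 1 (vowel merger): yikemul → yikemol
  rule 2 (vowel merger): yikemol → yekemol
  rule 3 (pre-nasal raising): yekemol → yekimol
  ⇒ Movikar yekimol
The regular Movikar reflex would be 'yekimol', but the attested form is 'yekimel'. The correspondence is irregular, so they are not cognates (the Movikar form has a different source).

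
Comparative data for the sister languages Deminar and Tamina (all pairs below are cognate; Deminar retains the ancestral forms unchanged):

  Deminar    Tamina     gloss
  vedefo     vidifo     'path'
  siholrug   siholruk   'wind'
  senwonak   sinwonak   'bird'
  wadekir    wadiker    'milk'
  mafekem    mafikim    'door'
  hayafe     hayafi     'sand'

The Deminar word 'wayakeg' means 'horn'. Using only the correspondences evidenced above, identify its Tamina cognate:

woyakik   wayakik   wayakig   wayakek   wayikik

vedefo ~ vidifo, wadekir ~ wadiker — Deminar e corresponds to Tamina i after a consonant, before a consonant other than r, m, n, p, b, f, v.
siholrug ~ siholruk — Deminar g corresponds to Tamina k word-finally.
Applying these to Deminar 'wayakeg':
  wayakeg → wayakig   (e→i after a consonant, before a consonant other than r, m, n, p, b, f, v)
  wayakig → wayakik   (g→k word-finally)
So the Tamina cognate is 'wayakik'.

wayakik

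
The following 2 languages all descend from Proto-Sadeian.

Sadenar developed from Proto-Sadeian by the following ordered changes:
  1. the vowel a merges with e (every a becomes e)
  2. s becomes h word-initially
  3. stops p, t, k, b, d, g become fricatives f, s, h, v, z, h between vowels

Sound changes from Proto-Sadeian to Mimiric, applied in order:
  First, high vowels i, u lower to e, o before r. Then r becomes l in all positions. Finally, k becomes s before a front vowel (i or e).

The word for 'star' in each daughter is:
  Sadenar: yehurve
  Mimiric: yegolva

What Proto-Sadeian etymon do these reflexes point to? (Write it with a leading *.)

*yegurva

Position 7: Sadenar has e, Mimiric has a. Mimiric preserves a here (none of its changes turn any other segment into a), so the proto-segment is *a.
Position 3: Sadenar has h, Mimiric has g. Mimiric preserves g here (none of its changes turn any other segment into g), so the proto-segment is *g.
Continuing position by position gives *yegurva; check it forward:
Sadenar: *yegurva
  yegurva → yegurve   [vowel merger]
  yegurve (rule 2 does not apply)
  yegurve → yehurve   [intervocalic lenition]
  giving Sadenar yehurve.
Mimiric: start from *yegurva.
  rule 1 (pre-rhotic lowering): yegurva → yegorva
  rule 2 (unconditioned shift): yegorva → yegolva
  rule 3: no change — yegolva
  ⇒ Mimiric yegolva
No other proto-form is consistent with every reflex, so the reconstruction is *yegurva.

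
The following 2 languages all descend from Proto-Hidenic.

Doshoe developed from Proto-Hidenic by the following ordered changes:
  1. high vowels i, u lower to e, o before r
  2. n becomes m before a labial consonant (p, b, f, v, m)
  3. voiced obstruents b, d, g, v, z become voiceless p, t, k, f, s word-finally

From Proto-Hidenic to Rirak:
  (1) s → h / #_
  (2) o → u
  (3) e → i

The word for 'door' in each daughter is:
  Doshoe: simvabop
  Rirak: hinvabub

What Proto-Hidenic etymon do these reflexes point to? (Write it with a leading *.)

*sinvabob

Position 8: Doshoe has p, Rirak has b. Rirak preserves b here (none of its changes turn any other segment into b), so the proto-segment is *b.
Position 1: Doshoe has s, Rirak has h. Taking the neighbouring segments as reconstructed: Doshoe s can only go back to *s; Rirak h could go back to *s or *h — the one source consistent with every daughter is *s.
Position 3: Doshoe has m, Rirak has n. Rirak preserves n here (none of its changes turn any other segment into n), so the proto-segment is *n.
Continuing position by position gives *sinvabob; check it forward:
Doshoe: start from *sinvabob.
  rule 1: no change — sinvabob
  rule 2 (nasal place assimilation): sinvabob → simvabob
  rule 3 (final devoicing): simvabob → simvabop
  ⇒ Doshoe simvabop
Rirak: *sinvabob > hinvabob > hinvabub  (by debuccalisation, vowel merger)
No other proto-form is consistent with every reflex, so the reconstruction is *sinvabob.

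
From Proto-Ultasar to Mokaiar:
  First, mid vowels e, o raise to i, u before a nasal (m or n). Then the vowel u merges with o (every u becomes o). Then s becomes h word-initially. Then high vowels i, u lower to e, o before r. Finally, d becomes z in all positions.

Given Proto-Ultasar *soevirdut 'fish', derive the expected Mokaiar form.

Mokaiar: *soevirdut > soevirdot > hoevirdot > hoeverdot > hoeverzot  (by vowel merger, debuccalisation, pre-rhotic lowering, unconditioned shift)

hoeverzot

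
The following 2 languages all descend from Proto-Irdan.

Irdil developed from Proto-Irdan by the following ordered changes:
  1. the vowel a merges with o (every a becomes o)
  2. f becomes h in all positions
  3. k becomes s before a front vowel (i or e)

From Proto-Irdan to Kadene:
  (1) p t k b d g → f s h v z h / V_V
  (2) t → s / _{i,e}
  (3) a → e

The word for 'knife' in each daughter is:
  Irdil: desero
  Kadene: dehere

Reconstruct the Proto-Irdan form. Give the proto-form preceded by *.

Position 6: Irdil has o, Kadene has e. Taking the neighbouring segments as reconstructed: Irdil o could go back to *a or *o; Kadene e could go back to *a or *e — the one source consistent with every daughter is *a.
Position 3: Irdil has s, Kadene has h. Taking the neighbouring segments as reconstructed: Irdil s could go back to *k or *s; Kadene h could go back to *k or *g or *h — the one source consistent with every daughter is *k.
The remaining positions agree across the daughters. Check the candidate against every language:
Irdil: *dekera
  dekera → dekero   [vowel merger]
  dekero (rule 2 does not apply)
  dekero → desero   [palatalisation]
  giving Irdil desero.
Kadene: *dekera > dehera > dehere  (by intervocalic lenition, vowel merger)
No other proto-form is consistent with every reflex, so the reconstruction is *dekera.

*dekera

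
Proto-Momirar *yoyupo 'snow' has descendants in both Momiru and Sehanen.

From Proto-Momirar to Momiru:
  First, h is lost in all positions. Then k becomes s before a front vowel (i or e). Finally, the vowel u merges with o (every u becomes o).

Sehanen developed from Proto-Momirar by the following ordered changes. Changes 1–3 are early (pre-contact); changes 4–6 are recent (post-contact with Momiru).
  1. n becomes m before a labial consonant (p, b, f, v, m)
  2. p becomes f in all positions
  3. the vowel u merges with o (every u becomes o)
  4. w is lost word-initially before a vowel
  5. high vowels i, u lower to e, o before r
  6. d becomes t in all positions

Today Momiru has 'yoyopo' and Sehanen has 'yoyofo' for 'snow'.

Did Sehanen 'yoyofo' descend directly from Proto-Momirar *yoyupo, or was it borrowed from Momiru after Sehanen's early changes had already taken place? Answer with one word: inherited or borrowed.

If inherited, *yoyupo would pass through all of Sehanen's changes:
Sehanen: start from *yoyupo.
  rule 1: no change — yoyupo
  rule 2 (unconditioned shift): yoyupo → yoyufo
  rule 3 (vowel merger): yoyufo → yoyofo
  rule 4: no change — yoyofo
  rule 5: no change — yoyofo
  rule 6: no change — yoyofo
  ⇒ Sehanen yoyofo
If borrowed from Momiru 'yoyopo' after the early changes, it would undergo only the recent ones:
  rule 4 (glide loss): no change (yoyopo)
  rule 5 (pre-rhotic lowering): no change (yoyopo)
  rule 6 (unconditioned shift): no change (yoyopo)
  ⇒ as a loan: yoyopo
Sehanen 'yoyofo' matches the inherited outcome exactly, so it is an inherited cognate, not a loan.

inherited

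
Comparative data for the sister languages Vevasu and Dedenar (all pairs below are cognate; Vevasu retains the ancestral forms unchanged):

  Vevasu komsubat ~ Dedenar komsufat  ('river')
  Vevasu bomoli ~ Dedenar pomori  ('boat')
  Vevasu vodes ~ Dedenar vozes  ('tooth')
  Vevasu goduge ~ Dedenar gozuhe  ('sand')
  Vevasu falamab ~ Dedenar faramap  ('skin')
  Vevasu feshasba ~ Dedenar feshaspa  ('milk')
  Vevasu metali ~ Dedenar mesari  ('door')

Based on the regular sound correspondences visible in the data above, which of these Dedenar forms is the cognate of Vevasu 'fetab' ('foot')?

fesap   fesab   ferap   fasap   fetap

metali ~ mesari — Vevasu t corresponds to Dedenar s between vowels (before a back vowel).
falamab ~ faramap — Vevasu b corresponds to Dedenar p word-finally.
Applying these to Vevasu 'fetab':
  fetab → fesab   (t→s between vowels (before a back vowel))
  fesab → fesap   (b→p word-finally)
So the Dedenar cognate is 'fesap'.

fesap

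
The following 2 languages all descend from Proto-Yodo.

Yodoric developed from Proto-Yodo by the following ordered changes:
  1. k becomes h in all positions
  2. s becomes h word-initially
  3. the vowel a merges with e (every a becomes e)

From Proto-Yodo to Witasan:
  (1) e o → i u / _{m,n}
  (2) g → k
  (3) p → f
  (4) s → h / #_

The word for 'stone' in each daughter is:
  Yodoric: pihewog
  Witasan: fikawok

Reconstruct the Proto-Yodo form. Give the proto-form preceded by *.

Position 7: Yodoric has g, Witasan has k. Yodoric preserves g here (none of its changes turn any other segment into g), so the proto-segment is *g.
Position 1: Yodoric has p, Witasan has f. Yodoric preserves p here (none of its changes turn any other segment into p), so the proto-segment is *p.
Position 3: Yodoric has h, Witasan has k. Taking the neighbouring segments as reconstructed: Yodoric h could go back to *k or *h; Witasan k could go back to *k or *g — the one source consistent with every daughter is *k.
Continuing position by position gives *pikawog; check it forward:
Yodoric: start from *pikawog.
  rule 1 (unconditioned shift): pikawog → pihawog
  rule 2: no change — pihawog
  rule 3 (vowel merger): pihawog → pihewog
  ⇒ Yodoric pihewog
Witasan: *pikawog
  pikawog (rule 1 does not apply)
  pikawog → pikawok   [unconditioned shift]
  pikawok → fikawok   [unconditioned shift]
  fikawok (rule 4 does not apply)
  giving Witasan fikawok.
Only *pikawog yields all of Yodoric pihewog, Witasan fikawok.

*pikawog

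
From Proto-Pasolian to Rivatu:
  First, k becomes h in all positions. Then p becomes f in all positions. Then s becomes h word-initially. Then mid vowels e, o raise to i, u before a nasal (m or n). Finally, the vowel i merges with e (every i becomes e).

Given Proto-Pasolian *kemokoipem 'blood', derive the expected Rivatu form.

hemohoefem

Rivatu: start from *kemokoipem.
  rule 1 (unconditioned shift): kemokoipem → hemohoipem
  rule 2 (unconditioned shift): hemohoipem → hemohoifem
  rule 3: no change — hemohoifem
  rule 4 (pre-nasal raising): hemohoifem → himohoifim
  rule 5 (vowel merger): himohoifim → hemohoefem
  ⇒ Rivatu hemohoefem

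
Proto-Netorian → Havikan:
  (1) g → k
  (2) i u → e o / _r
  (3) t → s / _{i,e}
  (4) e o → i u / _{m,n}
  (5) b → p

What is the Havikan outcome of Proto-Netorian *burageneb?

Havikan: start from *burageneb.
  rule 1 (unconditioned shift): burageneb → burakeneb
  rule 2 (pre-rhotic lowering): burakeneb → borakeneb
  rule 3: no change — borakeneb
  rule 4 (pre-nasal raising): borakeneb → borakineb
  rule 5 (unconditioned shift): borakineb → porakinep
  ⇒ Havikan porakinep

porakinep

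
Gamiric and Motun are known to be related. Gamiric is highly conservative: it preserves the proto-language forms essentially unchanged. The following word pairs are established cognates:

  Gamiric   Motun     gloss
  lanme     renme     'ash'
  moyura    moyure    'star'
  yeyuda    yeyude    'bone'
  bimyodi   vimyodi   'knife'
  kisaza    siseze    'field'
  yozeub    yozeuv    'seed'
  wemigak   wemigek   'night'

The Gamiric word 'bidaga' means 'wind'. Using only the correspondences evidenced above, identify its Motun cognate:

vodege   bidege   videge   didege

videge

bimyodi ~ vimyodi — Gamiric b corresponds to Motun v word-initially before a front vowel.
kisaza ~ siseze, wemigak ~ wemigek — Gamiric a corresponds to Motun e after a consonant, before a consonant other than r, m, n, p, b, f, v.
moyura ~ moyure, yeyuda ~ yeyude — Gamiric a corresponds to Motun e word-finally.
Applying these to Gamiric 'bidaga':
  bidaga → vidaga   (b→v word-initially before a front vowel)
  vidaga → videga   (a→e after a consonant, before a consonant other than r, m, n, p, b, f, v)
  videga → videge   (a→e word-finally)
So the Motun cognate is 'videge'.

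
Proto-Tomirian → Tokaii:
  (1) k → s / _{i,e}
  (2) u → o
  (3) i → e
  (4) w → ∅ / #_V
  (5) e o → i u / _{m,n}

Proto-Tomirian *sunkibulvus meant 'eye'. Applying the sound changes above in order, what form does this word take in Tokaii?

sunsebolvos

Tokaii: *sunkibulvus
  sunkibulvus → sunsibulvus   [palatalisation]
  sunsibulvus → sonsibolvos   [vowel merger]
  sonsibolvos → sonsebolvos   [vowel merger]
  sonsebolvos (rule 4 does not apply)
  sonsebolvos → sunsebolvos   [pre-nasal raising]
  giving Tokaii sunsebolvos.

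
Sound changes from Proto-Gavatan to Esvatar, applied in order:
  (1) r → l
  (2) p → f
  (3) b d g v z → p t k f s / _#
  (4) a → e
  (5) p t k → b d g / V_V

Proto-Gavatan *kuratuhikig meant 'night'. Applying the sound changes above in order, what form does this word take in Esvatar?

kuleduhigik

Esvatar: *kuratuhikig
  kuratuhikig → kulatuhikig   [unconditioned shift]
  kulatuhikig (rule 2 does not apply)
  kulatuhikig → kulatuhikik   [final devoicing]
  kulatuhikik → kuletuhikik   [vowel merger]
  kuletuhikik → kuleduhigik   [intervocalic voicing]
  giving Esvatar kuleduhigik.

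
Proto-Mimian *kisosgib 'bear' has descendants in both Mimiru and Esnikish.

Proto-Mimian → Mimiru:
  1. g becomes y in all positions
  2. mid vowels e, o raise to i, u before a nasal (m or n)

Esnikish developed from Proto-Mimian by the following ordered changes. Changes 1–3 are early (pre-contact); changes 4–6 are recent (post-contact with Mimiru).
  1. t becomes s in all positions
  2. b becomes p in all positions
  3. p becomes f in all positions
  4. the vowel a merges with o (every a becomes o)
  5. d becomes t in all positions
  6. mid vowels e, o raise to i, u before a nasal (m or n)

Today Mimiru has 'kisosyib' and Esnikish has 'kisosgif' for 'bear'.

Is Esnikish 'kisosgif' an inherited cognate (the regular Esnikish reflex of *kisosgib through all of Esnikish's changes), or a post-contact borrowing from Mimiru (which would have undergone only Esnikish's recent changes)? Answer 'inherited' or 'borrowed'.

If inherited, *kisosgib would pass through all of Esnikish's changes:
Esnikish: *kisosgib > kisosgip > kisosgif  (by unconditioned shift, unconditioned shift)
If borrowed from Mimiru 'kisosyib' after the early changes, it would undergo only the recent ones:
  rule 4 (vowel merger): no change (kisosyib)
  rule 5 (unconditioned shift): no change (kisosyib)
  rule 6 (pre-nasal raising): no change (kisosyib)
  ⇒ as a loan: kisosyib
Esnikish 'kisosgif' matches the inherited outcome exactly, so it is an inherited cognate, not a loan.

inherited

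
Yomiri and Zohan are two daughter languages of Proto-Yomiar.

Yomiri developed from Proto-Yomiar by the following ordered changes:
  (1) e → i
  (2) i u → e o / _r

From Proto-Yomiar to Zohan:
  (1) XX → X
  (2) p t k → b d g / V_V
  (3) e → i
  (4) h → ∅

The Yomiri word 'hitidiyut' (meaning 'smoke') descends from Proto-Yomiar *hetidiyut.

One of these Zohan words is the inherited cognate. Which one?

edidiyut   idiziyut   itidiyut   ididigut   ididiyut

Zohan: *hetidiyut > hedidiyut > hididiyut > ididiyut  (by intervocalic voicing, vowel merger, h-loss)
Only 'ididiyut' matches the regular Zohan development of *hetidiyut.

ididiyut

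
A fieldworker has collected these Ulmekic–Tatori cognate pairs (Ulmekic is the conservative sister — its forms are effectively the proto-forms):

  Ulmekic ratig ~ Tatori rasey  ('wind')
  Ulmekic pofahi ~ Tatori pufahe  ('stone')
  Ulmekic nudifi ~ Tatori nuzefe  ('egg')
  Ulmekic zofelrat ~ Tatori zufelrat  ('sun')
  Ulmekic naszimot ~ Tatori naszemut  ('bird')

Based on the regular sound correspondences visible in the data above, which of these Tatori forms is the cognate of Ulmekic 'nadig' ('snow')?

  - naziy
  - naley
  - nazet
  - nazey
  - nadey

nazey

nudifi ~ nuzefe — Ulmekic d corresponds to Tatori z between vowels (before a front vowel).
ratig ~ rasey — Ulmekic i corresponds to Tatori e after a consonant, before a consonant other than r, m, n, p, b, f, v.
ratig ~ rasey — Ulmekic g corresponds to Tatori y word-finally.
Applying these to Ulmekic 'nadig':
  nadig → nazig   (d→z between vowels (before a front vowel))
  nazig → nazeg   (i→e after a consonant, before a consonant other than r, m, n, p, b, f, v)
  nazeg → nazey   (g→y word-finally)
So the Tatori cognate is 'nazey'.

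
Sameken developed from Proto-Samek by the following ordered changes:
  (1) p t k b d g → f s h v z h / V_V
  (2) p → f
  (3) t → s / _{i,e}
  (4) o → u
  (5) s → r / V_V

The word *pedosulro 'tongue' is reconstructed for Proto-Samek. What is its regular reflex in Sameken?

fezurulru

Sameken: *pedosulro > pezosulro > fezosulro > fezusulru > fezurulru  (by intervocalic lenition, unconditioned shift, vowel merger, rhotacism)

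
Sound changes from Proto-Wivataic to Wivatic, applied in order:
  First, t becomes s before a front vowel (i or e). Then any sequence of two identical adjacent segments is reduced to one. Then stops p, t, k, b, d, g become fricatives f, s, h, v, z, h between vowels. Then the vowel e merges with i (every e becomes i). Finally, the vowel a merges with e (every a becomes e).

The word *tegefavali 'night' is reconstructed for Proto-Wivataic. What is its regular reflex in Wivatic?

sihifeveli

Wivatic: start from *tegefavali.
  rule 1 (palatalisation): tegefavali → segefavali
  rule 2: no change — segefavali
  rule 3 (intervocalic lenition): segefavali → sehefavali
  rule 4 (vowel merger): sehefavali → sihifavali
  rule 5 (vowel merger): sihifavali → sihifeveli
  ⇒ Wivatic sihifeveli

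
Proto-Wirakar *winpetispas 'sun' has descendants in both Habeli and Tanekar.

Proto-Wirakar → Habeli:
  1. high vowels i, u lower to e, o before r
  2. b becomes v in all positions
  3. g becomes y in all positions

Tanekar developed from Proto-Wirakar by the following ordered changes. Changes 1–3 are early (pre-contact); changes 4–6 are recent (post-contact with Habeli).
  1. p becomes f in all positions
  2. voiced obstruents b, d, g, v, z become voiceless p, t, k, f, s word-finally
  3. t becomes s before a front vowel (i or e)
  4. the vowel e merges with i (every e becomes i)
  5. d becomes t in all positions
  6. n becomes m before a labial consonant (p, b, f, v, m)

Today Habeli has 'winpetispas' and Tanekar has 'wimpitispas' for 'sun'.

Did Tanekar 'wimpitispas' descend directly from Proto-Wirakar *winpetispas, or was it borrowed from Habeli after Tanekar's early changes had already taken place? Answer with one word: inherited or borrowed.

If inherited, *winpetispas would pass through all of Tanekar's changes:
Tanekar: *winpetispas
  winpetispas → winfetisfas   [unconditioned shift]
  winfetisfas (rule 2 does not apply)
  winfetisfas → winfesisfas   [palatalisation]
  winfesisfas → winfisisfas   [vowel merger]
  winfisisfas (rule 5 does not apply)
  winfisisfas → wimfisisfas   [nasal place assimilation]
  giving Tanekar wimfisisfas.
If borrowed from Habeli 'winpetispas' after the early changes, it would undergo only the recent ones:
  rule 4 (vowel merger): winpetispas → winpitispas
  rule 5 (unconditioned shift): no change (winpitispas)
  rule 6 (nasal place assimilation): winpitispas → wimpitispas
  ⇒ as a loan: wimpitispas
Tanekar 'wimpitispas' matches the loan outcome 'wimpitispas', not the inherited 'wimfisisfas' — it skipped the early Tanekar changes, so it was borrowed from Habeli.

borrowed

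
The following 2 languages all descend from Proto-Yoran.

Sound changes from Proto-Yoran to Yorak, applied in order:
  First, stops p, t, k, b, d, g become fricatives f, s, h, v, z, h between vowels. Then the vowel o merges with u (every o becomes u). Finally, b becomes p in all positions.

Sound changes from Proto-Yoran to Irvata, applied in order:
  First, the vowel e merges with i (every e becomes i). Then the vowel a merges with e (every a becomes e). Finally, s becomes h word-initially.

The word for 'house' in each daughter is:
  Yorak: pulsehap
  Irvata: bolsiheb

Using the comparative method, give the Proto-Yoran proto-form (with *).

*bolsehab

Position 2: Yorak has u, Irvata has o. Irvata preserves o here (none of its changes turn any other segment into o), so the proto-segment is *o.
Position 8: Yorak has p, Irvata has b. Irvata preserves b here (none of its changes turn any other segment into b), so the proto-segment is *b.
Position 1: Yorak has p, Irvata has b. Irvata preserves b here (none of its changes turn any other segment into b), so the proto-segment is *b.
This points to *bolsehab. Verify forward in each daughter:
Yorak: *bolsehab > bulsehab > pulsehap  (by vowel merger, unconditioned shift)
Irvata: *bolsehab
  bolsehab → bolsihab   [vowel merger]
  bolsihab → bolsiheb   [vowel merger]
  bolsiheb (rule 3 does not apply)
  giving Irvata bolsiheb.
*bolsehab is the unique common source.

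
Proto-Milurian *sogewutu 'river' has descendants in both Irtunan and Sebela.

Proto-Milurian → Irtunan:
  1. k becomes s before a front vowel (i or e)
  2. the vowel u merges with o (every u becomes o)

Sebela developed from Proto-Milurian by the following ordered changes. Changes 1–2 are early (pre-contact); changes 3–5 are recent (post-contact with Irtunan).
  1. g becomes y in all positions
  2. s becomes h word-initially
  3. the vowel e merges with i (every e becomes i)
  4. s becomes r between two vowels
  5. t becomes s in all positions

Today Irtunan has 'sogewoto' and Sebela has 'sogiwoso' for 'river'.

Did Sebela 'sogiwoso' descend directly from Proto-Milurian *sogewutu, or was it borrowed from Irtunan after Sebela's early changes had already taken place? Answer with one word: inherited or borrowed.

borrowed

If inherited, *sogewutu would pass through all of Sebela's changes:
Sebela: *sogewutu > soyewutu > hoyewutu > hoyiwutu > hoyiwusu  (by unconditioned shift, debuccalisation, vowel merger, unconditioned shift)
If borrowed from Irtunan 'sogewoto' after the early changes, it would undergo only the recent ones:
  rule 3 (vowel merger): sogewoto → sogiwoto
  rule 4 (rhotacism): no change (sogiwoto)
  rule 5 (unconditioned shift): sogiwoto → sogiwoso
  ⇒ as a loan: sogiwoso
Sebela 'sogiwoso' matches the loan outcome 'sogiwoso', not the inherited 'hoyiwusu' — it skipped the early Sebela changes, so it was borrowed from Irtunan.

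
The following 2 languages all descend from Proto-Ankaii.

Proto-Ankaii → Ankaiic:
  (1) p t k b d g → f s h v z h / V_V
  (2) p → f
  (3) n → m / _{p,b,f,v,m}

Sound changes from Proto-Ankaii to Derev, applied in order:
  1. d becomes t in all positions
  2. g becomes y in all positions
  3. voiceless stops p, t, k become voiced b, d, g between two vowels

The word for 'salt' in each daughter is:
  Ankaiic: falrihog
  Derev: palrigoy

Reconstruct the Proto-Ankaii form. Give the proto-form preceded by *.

Position 1: Ankaiic has f, Derev has p. Derev preserves p here (none of its changes turn any other segment into p), so the proto-segment is *p.
Position 8: Ankaiic has g, Derev has y. Ankaiic preserves g here (none of its changes turn any other segment into g), so the proto-segment is *g.
Position 6: Ankaiic has h, Derev has g. In Derev, g can only continue *k, so the proto-segment is *k.
The remaining positions agree across the daughters. Check the candidate against every language:
Ankaiic: *palrikog
  palrikog → palrihog   [intervocalic lenition]
  palrihog → falrihog   [unconditioned shift]
  falrihog (rule 3 does not apply)
  giving Ankaiic falrihog.
Derev: *palrikog
  palrikog (rule 1 does not apply)
  palrikog → palrikoy   [unconditioned shift]
  palrikoy → palrigoy   [intervocalic voicing]
  giving Derev palrigoy.
Only *palrikog yields all of Ankaiic falrihog, Derev palrigoy.

*palrikog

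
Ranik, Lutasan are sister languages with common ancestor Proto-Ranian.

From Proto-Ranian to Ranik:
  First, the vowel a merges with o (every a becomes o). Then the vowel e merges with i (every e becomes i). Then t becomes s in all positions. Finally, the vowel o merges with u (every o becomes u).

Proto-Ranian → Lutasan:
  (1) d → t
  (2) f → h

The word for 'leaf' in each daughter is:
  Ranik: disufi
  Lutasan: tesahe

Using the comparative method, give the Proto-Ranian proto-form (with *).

*desafe

Position 4: Ranik has u, Lutasan has a. Lutasan preserves a here (none of its changes turn any other segment into a), so the proto-segment is *a.
Position 6: Ranik has i, Lutasan has e. Lutasan preserves e here (none of its changes turn any other segment into e), so the proto-segment is *e.
Position 2: Ranik has i, Lutasan has e. Lutasan preserves e here (none of its changes turn any other segment into e), so the proto-segment is *e.
This points to *desafe. Verify forward in each daughter:
Ranik: start from *desafe.
  rule 1 (vowel merger): desafe → desofe
  rule 2 (vowel merger): desofe → disofi
  rule 3: no change — disofi
  rule 4 (vowel merger): disofi → disufi
  ⇒ Ranik disufi
Lutasan: *desafe
  desafe → tesafe   [unconditioned shift]
  tesafe → tesahe   [unconditioned shift]
  giving Lutasan tesahe.
No other proto-form is consistent with every reflex, so the reconstruction is *desafe.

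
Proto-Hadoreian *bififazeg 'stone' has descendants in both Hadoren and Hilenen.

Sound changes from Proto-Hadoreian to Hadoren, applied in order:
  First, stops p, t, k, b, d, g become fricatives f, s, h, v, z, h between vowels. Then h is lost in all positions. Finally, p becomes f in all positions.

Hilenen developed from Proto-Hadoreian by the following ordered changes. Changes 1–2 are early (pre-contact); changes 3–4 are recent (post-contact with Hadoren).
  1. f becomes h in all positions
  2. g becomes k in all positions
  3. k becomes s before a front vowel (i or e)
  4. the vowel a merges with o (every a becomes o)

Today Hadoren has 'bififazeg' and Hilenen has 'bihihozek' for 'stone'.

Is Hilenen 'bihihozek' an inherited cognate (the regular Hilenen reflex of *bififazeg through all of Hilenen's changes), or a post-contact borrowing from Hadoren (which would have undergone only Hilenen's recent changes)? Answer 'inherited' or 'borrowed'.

inherited

If inherited, *bififazeg would pass through all of Hilenen's changes:
Hilenen: start from *bififazeg.
  rule 1 (unconditioned shift): bififazeg → bihihazeg
  rule 2 (unconditioned shift): bihihazeg → bihihazek
  rule 3: no change — bihihazek
  rule 4 (vowel merger): bihihazek → bihihozek
  ⇒ Hilenen bihihozek
If borrowed from Hadoren 'bififazeg' after the early changes, it would undergo only the recent ones:
  rule 3 (palatalisation): no change (bififazeg)
  rule 4 (vowel merger): bififazeg → bififozeg
  ⇒ as a loan: bififozeg
Hilenen 'bihihozek' matches the inherited outcome exactly, so it is an inherited cognate, not a loan.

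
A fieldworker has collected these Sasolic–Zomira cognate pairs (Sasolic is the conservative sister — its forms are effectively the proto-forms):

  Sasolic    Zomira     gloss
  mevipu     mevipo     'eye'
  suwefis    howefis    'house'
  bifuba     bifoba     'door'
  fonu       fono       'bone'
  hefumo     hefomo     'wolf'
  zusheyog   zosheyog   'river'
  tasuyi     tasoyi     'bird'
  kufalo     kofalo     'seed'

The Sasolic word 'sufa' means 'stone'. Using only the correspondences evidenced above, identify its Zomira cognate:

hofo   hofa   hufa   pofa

suwefis ~ howefis — Sasolic s corresponds to Zomira h word-initially before a back vowel.
kufalo ~ kofalo — Sasolic u corresponds to Zomira o after a consonant, before a labial obstruent.
Applying these to Sasolic 'sufa':
  sufa → hufa   (s→h word-initially before a back vowel)
  hufa → hofa   (u→o after a consonant, before a labial obstruent)
So the Zomira cognate is 'hofa'.

hofa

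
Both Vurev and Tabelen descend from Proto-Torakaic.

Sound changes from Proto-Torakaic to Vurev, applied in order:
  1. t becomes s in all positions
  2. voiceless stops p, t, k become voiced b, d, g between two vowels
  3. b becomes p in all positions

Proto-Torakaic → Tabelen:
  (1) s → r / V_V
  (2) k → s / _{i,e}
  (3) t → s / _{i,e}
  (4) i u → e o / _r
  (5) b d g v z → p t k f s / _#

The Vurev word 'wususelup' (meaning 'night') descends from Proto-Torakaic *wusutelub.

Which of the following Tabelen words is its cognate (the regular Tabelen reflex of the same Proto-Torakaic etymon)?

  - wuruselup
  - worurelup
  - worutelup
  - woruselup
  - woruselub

Tabelen: start from *wusutelub.
  rule 1 (rhotacism): wusutelub → wurutelub
  rule 2: no change — wurutelub
  rule 3 (palatalisation): wurutelub → wuruselub
  rule 4 (pre-rhotic lowering): wuruselub → woruselub
  rule 5 (final devoicing): woruselub → woruselup
  ⇒ Tabelen woruselup
The other candidates each miss or misapply at least one Tabelen change.

woruselup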